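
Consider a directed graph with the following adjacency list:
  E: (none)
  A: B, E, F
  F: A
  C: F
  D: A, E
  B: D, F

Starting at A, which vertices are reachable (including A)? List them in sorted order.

Start at A.
Its neighbours: B, E, F.
Then their neighbours: D.
Nothing further is reachable.

A, B, D, E, F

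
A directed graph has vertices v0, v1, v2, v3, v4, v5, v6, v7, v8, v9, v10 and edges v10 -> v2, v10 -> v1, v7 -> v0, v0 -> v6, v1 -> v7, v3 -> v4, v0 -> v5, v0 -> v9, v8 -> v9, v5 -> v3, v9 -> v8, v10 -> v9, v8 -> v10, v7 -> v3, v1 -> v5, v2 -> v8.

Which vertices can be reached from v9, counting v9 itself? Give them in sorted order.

Start at v9.
Its neighbours: v8.
Then their neighbours: v10.
Then next layer: v1, v2.
Then next layer: v5, v7.
Then next layer: v0, v3.
Then next layer: v4, v6.
Every vertex is now reached.

v0, v1, v2, v3, v4, v5, v6, v7, v8, v9, v10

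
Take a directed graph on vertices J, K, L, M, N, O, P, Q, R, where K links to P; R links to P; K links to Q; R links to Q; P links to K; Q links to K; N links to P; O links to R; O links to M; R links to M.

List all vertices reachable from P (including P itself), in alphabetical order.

Start at P.
Its neighbours: K.
Then their neighbours: Q.
Nothing further is reachable.

K, P, Q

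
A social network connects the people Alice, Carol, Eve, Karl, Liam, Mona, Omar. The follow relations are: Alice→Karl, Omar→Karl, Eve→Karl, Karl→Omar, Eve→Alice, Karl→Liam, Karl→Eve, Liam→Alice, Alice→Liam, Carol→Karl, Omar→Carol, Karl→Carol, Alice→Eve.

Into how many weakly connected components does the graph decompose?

2

From Alice: component {Alice, Carol, Eve, Karl, Liam, Omar}.
From Mona: component {Mona}.
That's 2 components.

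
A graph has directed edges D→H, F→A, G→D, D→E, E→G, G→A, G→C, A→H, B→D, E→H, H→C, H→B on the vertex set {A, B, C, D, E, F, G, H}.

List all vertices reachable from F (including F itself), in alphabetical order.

Start at F.
Its neighbours: A.
Then their neighbours: H.
Then next layer: B, C.
Then next layer: D.
Then next layer: E.
Then next layer: G.
Every vertex is now reached.

A, B, C, D, E, F, G, H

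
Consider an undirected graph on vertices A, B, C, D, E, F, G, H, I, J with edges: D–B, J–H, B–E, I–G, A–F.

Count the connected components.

From A: component {A, F}.
From B: component {B, D, E}.
From C: component {C}.
From G: component {G, I}.
From H: component {H, J}.
That's 5 components.

5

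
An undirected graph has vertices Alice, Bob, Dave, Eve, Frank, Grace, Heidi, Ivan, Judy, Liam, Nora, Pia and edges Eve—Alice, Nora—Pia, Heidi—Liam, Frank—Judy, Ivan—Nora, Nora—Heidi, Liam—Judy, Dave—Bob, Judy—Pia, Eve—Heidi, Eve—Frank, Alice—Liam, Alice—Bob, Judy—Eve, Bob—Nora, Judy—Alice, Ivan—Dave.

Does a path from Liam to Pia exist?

Explore from Liam.
Distance 1: reach Alice, Heidi, Judy.
Distance 2: reach Bob, Eve, Frank, Nora, Pia.
Found Pia.

Yes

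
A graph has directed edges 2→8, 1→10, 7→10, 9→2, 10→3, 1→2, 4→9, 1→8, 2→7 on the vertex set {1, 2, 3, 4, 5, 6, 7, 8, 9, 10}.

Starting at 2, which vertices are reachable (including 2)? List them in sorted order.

Start at 2.
Its neighbours: 7, 8.
Then their neighbours: 10.
Then next layer: 3.
Nothing further is reachable.

2, 3, 7, 8, 10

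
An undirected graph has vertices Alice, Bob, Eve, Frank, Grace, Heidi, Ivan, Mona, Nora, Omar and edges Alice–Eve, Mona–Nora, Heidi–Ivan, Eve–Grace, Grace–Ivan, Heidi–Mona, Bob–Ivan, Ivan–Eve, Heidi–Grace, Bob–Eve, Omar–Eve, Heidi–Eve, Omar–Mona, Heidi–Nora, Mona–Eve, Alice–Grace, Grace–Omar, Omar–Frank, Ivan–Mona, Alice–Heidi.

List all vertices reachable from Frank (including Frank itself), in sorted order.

Start at Frank.
Its neighbours: Omar.
Then their neighbours: Eve, Grace, Mona.
Then next layer: Alice, Bob, Heidi, Ivan, Nora.
Every vertex is now reached.

Alice, Bob, Eve, Frank, Grace, Heidi, Ivan, Mona, Nora, Omar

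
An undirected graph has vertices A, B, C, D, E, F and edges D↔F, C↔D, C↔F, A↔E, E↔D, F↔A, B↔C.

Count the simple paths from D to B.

D–C–B
D–E–A–F–C–B
D–F–C–B

3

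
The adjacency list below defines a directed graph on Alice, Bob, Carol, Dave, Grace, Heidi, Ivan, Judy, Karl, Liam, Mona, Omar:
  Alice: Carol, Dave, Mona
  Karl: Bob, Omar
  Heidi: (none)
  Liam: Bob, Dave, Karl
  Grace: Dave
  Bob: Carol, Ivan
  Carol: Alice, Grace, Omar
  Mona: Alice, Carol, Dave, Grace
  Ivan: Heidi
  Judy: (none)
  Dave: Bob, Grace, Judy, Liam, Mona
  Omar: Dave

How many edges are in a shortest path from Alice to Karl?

3

Distance 0: Alice.
Distance 1: Carol, Dave, Mona.
Distance 2: Bob, Grace, Judy, Liam, Omar.
Distance 3: Ivan, Karl — contains Karl.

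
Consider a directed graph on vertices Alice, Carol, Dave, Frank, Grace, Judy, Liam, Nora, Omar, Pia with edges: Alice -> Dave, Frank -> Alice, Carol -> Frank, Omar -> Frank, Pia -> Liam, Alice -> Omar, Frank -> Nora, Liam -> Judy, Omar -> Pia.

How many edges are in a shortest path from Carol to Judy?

Distance 0: Carol.
Distance 1: Frank.
Distance 2: Alice, Nora.
Distance 3: Dave, Omar.
Distance 4: Pia.
Distance 5: Liam.
Distance 6: Judy — contains Judy.

6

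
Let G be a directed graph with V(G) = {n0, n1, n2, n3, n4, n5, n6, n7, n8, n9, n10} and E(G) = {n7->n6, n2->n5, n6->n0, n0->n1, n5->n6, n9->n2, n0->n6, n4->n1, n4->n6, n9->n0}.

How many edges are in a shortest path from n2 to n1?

4

Distance 0: n2.
Distance 1: n5.
Distance 2: n6.
Distance 3: n0.
Distance 4: n1 — contains n1.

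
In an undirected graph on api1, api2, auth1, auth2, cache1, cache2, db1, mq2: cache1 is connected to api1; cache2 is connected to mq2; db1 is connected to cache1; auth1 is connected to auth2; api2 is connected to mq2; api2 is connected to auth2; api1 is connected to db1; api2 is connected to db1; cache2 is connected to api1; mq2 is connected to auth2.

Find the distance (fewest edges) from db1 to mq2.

2

Distance 0: db1.
Distance 1: api1, api2, cache1.
Distance 2: auth2, cache2, mq2 — contains mq2.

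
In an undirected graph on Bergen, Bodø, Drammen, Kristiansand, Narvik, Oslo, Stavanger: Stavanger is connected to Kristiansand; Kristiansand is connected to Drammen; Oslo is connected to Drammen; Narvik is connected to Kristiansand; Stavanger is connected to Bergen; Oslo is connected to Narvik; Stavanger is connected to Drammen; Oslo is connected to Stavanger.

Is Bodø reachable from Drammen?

Explore from Drammen.
Distance 1: reach Kristiansand, Oslo, Stavanger.
Distance 2: reach Bergen, Narvik.
The search is exhausted without reaching Bodø; it lies in a different component.

No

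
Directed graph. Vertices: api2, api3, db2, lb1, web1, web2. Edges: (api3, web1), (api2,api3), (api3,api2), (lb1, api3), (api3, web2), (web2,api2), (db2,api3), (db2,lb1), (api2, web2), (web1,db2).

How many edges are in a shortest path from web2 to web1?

Distance 0: web2.
Distance 1: api2.
Distance 2: api3.
Distance 3: web1 — contains web1.

3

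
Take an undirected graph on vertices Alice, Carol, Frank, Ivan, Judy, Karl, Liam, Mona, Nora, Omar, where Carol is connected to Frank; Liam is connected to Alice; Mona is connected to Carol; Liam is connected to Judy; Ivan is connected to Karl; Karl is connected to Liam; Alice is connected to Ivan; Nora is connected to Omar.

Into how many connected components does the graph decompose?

From Alice: component {Alice, Ivan, Judy, Karl, Liam}.
From Carol: component {Carol, Frank, Mona}.
From Nora: component {Nora, Omar}.
That's 3 components.

3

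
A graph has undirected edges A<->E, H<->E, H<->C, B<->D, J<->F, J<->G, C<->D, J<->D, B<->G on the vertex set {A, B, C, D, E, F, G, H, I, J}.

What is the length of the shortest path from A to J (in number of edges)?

5

Distance 0: A.
Distance 1: E.
Distance 2: H.
Distance 3: C.
Distance 4: D.
Distance 5: B, J — contains J.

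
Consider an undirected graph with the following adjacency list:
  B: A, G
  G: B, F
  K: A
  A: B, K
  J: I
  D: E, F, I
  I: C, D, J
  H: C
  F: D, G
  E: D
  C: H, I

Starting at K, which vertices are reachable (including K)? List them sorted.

A, B, C, D, E, F, G, H, I, J, K

Start at K.
Its neighbours: A.
Then their neighbours: B.
Then next layer: G.
Then next layer: F.
Then next layer: D.
Then next layer: E, I.
Then next layer: C, J.
Then next layer: H.
Every vertex is now reached.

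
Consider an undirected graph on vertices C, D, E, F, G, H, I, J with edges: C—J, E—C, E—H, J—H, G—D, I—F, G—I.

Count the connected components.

2

From C: component {C, E, H, J}.
From D: component {D, F, G, I}.
That's 2 components.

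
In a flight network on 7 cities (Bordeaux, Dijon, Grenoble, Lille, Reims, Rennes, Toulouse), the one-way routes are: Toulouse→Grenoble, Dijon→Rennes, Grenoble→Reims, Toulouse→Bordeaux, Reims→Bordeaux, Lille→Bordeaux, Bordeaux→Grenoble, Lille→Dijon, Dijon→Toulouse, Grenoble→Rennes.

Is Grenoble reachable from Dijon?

Yes

Explore from Dijon.
Distance 1: reach Rennes, Toulouse.
Distance 2: reach Bordeaux, Grenoble.
Found Grenoble.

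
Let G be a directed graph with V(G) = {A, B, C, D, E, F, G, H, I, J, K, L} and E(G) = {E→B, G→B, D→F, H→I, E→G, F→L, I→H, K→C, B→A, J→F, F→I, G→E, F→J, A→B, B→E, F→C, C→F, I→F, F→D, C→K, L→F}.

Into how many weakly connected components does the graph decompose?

2

From A: component {A, B, E, G}.
From C: component {C, D, F, H, I, J, K, L}.
That's 2 components.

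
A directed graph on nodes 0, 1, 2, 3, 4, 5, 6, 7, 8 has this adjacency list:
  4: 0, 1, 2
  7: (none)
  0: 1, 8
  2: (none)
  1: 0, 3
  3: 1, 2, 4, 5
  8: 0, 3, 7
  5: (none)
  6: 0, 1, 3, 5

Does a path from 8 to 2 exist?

Yes

Explore from 8.
Distance 1: reach 0, 3, 7.
Distance 2: reach 1, 2, 4, 5.
Found 2.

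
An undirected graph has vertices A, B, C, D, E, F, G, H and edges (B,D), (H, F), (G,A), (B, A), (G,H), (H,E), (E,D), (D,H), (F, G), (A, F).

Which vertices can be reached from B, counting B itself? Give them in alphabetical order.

Start at B.
Its neighbours: A, D.
Then their neighbours: E, F, G, H.
Nothing further is reachable.

A, B, D, E, F, G, H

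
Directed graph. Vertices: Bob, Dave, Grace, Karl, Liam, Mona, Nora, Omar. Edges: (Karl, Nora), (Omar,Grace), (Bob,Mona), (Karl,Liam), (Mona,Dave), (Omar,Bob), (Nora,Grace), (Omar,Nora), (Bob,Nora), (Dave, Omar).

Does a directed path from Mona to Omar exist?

Explore from Mona.
Distance 1: reach Dave.
Distance 2: reach Omar.
Found Omar.

Yes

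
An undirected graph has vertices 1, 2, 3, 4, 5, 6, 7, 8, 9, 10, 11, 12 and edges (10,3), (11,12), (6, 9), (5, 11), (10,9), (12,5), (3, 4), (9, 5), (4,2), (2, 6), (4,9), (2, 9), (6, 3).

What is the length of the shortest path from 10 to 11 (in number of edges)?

3

Distance 0: 10.
Distance 1: 3, 9.
Distance 2: 2, 4, 5, 6.
Distance 3: 11, 12 — contains 11.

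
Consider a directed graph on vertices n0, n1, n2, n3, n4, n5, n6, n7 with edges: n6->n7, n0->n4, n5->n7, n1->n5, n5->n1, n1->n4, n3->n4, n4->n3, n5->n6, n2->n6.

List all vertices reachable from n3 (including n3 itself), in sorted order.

n3, n4

Start at n3.
Its neighbours: n4.
Nothing further is reachable.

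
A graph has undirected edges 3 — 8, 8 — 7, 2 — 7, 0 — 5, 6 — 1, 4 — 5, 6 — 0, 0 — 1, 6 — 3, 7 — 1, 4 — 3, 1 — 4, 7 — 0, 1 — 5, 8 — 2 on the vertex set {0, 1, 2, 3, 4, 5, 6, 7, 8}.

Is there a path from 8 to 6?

Explore from 8.
Distance 1: reach 2, 3, 7.
Distance 2: reach 0, 1, 4, 6.
Found 6.

Yes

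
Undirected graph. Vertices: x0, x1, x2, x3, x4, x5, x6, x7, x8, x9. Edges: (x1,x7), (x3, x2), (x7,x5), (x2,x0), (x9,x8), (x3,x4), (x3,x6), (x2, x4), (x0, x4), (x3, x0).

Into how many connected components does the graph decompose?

From x0: component {x0, x2, x3, x4, x6}.
From x1: component {x1, x5, x7}.
From x8: component {x8, x9}.
That's 3 components.

3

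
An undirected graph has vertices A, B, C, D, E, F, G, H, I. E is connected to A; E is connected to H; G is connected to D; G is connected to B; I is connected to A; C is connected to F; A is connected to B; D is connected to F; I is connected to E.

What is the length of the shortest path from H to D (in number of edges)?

5

Distance 0: H.
Distance 1: E.
Distance 2: A, I.
Distance 3: B.
Distance 4: G.
Distance 5: D — contains D.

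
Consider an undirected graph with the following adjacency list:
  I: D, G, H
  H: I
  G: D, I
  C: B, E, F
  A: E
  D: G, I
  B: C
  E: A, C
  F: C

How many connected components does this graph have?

2

From A: component {A, B, C, E, F}.
From D: component {D, G, H, I}.
That's 2 components.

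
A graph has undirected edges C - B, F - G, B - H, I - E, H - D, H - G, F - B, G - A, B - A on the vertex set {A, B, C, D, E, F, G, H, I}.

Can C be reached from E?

No

Explore from E.
Distance 1: reach I.
The search is exhausted without reaching C; it lies in a different component.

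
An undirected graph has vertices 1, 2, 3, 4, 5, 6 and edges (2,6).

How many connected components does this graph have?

5

From 1: component {1}.
From 2: component {2, 6}.
From 3: component {3}.
From 4: component {4}.
From 5: component {5}.
That's 5 components.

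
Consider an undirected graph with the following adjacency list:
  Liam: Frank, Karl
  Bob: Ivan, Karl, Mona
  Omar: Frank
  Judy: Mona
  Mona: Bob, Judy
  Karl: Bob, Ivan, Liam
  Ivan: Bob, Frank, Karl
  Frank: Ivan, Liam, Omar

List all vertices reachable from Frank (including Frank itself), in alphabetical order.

Bob, Frank, Ivan, Judy, Karl, Liam, Mona, Omar

Start at Frank.
Its neighbours: Ivan, Liam, Omar.
Then their neighbours: Bob, Karl.
Then next layer: Mona.
Then next layer: Judy.
Every vertex is now reached.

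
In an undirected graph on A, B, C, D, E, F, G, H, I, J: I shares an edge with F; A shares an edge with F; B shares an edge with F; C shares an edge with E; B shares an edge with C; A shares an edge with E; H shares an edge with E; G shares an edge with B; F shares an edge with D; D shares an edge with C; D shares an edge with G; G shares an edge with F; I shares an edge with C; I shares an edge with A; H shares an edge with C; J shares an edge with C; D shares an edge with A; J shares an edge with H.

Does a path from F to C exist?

Explore from F.
Distance 1: reach A, B, D, G, I.
Distance 2: reach C, E.
Found C.

Yes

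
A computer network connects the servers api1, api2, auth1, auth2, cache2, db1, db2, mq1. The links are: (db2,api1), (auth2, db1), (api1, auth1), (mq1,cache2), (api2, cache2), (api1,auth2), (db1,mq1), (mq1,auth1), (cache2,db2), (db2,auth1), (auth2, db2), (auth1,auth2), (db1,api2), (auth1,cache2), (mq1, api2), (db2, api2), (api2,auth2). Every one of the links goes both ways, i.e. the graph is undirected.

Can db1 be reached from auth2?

Explore from auth2.
Distance 1: reach api1, api2, auth1, db1, db2.
Found db1.

Yes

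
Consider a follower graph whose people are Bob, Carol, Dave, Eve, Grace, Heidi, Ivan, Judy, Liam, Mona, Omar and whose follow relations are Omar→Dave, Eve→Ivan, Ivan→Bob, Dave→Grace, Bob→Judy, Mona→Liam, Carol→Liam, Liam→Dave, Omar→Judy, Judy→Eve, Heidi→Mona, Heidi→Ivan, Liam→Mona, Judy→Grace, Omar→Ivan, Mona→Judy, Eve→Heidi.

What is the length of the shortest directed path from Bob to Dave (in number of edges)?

Distance 0: Bob.
Distance 1: Judy.
Distance 2: Eve, Grace.
Distance 3: Heidi, Ivan.
Distance 4: Mona.
Distance 5: Liam.
Distance 6: Dave — contains Dave.

6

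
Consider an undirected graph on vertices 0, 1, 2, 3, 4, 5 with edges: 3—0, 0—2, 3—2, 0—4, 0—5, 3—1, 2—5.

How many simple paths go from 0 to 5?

0–2–5
0–3–2–5
0–5

3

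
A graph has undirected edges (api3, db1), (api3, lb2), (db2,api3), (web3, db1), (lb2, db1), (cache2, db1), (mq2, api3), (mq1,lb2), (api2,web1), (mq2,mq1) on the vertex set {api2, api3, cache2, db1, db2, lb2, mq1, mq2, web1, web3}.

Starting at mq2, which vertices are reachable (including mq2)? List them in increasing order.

api3, cache2, db1, db2, lb2, mq1, mq2, web3

Start at mq2.
Its neighbours: api3, mq1.
Then their neighbours: db1, db2, lb2.
Then next layer: cache2, web3.
Nothing further is reachable.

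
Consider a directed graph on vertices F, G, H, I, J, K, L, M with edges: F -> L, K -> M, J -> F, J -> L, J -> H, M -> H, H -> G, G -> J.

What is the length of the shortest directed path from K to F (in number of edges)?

Distance 0: K.
Distance 1: M.
Distance 2: H.
Distance 3: G.
Distance 4: J.
Distance 5: F, L — contains F.

5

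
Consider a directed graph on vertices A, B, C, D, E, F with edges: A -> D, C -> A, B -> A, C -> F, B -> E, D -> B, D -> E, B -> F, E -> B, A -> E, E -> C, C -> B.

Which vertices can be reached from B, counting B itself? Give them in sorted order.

A, B, C, D, E, F

Start at B.
Its neighbours: A, E, F.
Then their neighbours: C, D.
Every vertex is now reached.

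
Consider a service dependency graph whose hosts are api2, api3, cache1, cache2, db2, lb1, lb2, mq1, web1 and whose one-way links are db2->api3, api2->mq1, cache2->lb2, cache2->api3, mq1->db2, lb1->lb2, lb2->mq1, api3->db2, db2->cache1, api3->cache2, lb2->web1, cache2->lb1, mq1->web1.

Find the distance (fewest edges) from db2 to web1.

4

Distance 0: db2.
Distance 1: api3, cache1.
Distance 2: cache2.
Distance 3: lb1, lb2.
Distance 4: mq1, web1 — contains web1.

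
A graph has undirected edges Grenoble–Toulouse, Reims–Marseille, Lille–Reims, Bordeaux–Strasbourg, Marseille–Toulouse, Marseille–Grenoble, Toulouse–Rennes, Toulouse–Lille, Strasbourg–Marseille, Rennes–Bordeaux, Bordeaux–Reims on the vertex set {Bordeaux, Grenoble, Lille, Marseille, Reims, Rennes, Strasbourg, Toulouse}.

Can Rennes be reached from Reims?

Yes

Explore from Reims.
Distance 1: reach Bordeaux, Lille, Marseille.
Distance 2: reach Grenoble, Rennes, Strasbourg, Toulouse.
Found Rennes.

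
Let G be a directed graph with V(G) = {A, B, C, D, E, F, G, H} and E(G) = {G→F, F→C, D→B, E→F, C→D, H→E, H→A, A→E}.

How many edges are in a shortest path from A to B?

Distance 0: A.
Distance 1: E.
Distance 2: F.
Distance 3: C.
Distance 4: D.
Distance 5: B — contains B.

5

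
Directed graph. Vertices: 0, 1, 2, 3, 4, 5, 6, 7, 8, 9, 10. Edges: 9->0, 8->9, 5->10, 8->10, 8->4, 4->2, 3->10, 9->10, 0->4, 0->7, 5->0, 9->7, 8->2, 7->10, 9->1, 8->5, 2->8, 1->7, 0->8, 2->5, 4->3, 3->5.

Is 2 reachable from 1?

No

Explore from 1.
Distance 1: reach 7.
Distance 2: reach 10.
The search from 1 is exhausted; no directed path reaches 2.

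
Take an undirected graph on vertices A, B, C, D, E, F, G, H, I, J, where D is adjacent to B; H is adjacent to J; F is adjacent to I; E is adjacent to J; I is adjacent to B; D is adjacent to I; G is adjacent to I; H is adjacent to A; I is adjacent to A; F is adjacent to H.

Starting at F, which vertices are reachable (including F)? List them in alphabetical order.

A, B, D, E, F, G, H, I, J

Start at F.
Its neighbours: H, I.
Then their neighbours: A, B, D, G, J.
Then next layer: E.
Nothing further is reachable.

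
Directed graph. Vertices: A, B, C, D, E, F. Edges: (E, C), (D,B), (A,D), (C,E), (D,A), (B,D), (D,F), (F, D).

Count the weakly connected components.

From A: component {A, B, D, F}.
From C: component {C, E}.
That's 2 components.

2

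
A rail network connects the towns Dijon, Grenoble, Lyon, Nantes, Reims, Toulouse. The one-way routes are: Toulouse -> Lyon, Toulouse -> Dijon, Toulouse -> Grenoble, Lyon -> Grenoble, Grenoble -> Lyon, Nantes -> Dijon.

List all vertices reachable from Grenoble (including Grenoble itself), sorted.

Start at Grenoble.
Its neighbours: Lyon.
Nothing further is reachable.

Grenoble, Lyon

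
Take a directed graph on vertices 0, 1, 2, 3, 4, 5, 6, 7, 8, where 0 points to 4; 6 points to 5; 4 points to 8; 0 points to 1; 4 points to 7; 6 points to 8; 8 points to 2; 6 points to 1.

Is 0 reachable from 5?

No

5 has no outgoing edges, so nothing is reachable from it.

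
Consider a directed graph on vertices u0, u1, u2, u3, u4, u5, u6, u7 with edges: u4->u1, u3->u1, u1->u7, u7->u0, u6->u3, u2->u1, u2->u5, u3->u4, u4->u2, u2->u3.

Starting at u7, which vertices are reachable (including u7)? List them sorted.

u0, u7

Start at u7.
Its neighbours: u0.
Nothing further is reachable.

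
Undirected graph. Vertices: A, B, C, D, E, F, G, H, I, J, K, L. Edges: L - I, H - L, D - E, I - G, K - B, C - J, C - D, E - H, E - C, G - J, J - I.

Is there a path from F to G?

F has no edges, so nothing is reachable from it.

No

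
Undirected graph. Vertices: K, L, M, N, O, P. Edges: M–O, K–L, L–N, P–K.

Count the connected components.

From K: component {K, L, N, P}.
From M: component {M, O}.
That's 2 components.

2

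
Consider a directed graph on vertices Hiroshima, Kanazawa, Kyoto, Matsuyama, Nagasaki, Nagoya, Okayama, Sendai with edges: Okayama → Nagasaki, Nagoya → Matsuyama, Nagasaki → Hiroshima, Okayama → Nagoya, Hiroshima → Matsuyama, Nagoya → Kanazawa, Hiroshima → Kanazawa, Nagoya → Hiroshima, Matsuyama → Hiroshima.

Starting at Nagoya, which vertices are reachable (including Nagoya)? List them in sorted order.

Start at Nagoya.
Its neighbours: Hiroshima, Kanazawa, Matsuyama.
Nothing further is reachable.

Hiroshima, Kanazawa, Matsuyama, Nagoya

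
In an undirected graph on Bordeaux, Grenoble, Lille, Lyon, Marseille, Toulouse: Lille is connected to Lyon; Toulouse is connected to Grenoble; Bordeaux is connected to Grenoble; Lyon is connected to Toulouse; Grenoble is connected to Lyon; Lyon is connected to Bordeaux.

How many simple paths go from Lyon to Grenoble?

Lyon–Bordeaux–Grenoble
Lyon–Grenoble
Lyon–Toulouse–Grenoble

3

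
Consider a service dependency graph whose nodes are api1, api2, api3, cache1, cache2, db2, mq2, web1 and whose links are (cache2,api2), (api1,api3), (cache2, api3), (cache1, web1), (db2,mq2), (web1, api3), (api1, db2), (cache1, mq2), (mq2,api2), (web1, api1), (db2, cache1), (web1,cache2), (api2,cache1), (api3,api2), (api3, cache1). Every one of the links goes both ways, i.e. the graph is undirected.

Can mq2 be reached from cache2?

Explore from cache2.
Distance 1: reach api2, api3, web1.
Distance 2: reach api1, cache1, mq2.
Found mq2.

Yes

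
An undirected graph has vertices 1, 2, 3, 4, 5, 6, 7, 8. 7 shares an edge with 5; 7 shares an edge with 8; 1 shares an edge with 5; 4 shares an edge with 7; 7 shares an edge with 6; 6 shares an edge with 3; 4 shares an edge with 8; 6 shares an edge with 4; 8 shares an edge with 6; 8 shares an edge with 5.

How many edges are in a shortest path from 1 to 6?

3

Distance 0: 1.
Distance 1: 5.
Distance 2: 7, 8.
Distance 3: 4, 6 — contains 6.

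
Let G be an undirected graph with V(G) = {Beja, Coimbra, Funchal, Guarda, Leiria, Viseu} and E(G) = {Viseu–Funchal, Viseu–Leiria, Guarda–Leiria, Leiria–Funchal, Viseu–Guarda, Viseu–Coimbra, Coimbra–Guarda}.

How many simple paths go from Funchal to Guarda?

Funchal–Leiria–Guarda
Funchal–Leiria–Viseu–Coimbra–Guarda
Funchal–Leiria–Viseu–Guarda
Funchal–Viseu–Coimbra–Guarda
Funchal–Viseu–Guarda
Funchal–Viseu–Leiria–Guarda

6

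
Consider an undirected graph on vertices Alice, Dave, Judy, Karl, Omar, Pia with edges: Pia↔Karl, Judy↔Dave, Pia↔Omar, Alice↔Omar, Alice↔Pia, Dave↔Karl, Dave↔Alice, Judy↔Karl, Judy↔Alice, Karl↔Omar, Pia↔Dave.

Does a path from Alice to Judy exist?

Explore from Alice.
Distance 1: reach Dave, Judy, Omar, Pia.
Found Judy.

Yes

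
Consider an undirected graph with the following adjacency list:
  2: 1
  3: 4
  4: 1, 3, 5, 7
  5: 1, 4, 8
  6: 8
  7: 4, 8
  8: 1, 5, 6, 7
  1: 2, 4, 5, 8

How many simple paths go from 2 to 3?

2–1–4–3
2–1–5–4–3
2–1–5–8–7–4–3
2–1–8–5–4–3
2–1–8–7–4–3

5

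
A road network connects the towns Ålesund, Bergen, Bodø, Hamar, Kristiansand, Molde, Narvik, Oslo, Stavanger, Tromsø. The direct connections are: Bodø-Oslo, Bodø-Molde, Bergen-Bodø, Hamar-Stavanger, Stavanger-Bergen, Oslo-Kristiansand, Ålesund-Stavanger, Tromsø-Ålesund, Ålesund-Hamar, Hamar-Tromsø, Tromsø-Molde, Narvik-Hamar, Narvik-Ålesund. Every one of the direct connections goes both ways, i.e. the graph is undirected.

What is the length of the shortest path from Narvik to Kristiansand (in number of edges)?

6

Distance 0: Narvik.
Distance 1: Ålesund, Hamar.
Distance 2: Stavanger, Tromsø.
Distance 3: Bergen, Molde.
Distance 4: Bodø.
Distance 5: Oslo.
Distance 6: Kristiansand — contains Kristiansand.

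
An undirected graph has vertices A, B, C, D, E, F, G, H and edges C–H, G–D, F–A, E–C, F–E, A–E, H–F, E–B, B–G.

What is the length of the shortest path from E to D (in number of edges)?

Distance 0: E.
Distance 1: A, B, C, F.
Distance 2: G, H.
Distance 3: D — contains D.

3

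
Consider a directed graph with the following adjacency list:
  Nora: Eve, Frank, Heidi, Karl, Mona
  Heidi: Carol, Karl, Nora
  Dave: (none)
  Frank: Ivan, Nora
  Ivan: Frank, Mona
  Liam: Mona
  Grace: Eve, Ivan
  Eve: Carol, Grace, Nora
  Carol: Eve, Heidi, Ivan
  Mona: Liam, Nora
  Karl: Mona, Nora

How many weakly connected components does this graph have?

From Carol: component {Carol, Eve, Frank, Grace, Heidi, Ivan, Karl, Liam, Mona, Nora}.
From Dave: component {Dave}.
That's 2 components.

2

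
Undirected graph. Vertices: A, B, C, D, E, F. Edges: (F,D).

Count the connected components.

From A: component {A}.
From B: component {B}.
From C: component {C}.
From D: component {D, F}.
From E: component {E}.
That's 5 components.

5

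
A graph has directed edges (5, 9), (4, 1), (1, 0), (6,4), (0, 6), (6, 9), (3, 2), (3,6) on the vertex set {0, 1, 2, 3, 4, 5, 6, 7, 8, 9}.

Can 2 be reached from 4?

No

Explore from 4.
Distance 1: reach 1.
Distance 2: reach 0.
Distance 3: reach 6.
Distance 4: reach 9.
The search from 4 is exhausted; no directed path reaches 2.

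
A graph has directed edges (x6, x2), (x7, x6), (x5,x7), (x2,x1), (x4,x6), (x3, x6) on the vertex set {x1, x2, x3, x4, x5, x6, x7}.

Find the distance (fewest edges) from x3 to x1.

3

Distance 0: x3.
Distance 1: x6.
Distance 2: x2.
Distance 3: x1 — contains x1.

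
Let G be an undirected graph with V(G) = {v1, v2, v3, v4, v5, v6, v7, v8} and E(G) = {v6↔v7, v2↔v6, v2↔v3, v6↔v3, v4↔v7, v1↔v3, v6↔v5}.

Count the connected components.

From v1: component {v1, v2, v3, v4, v5, v6, v7}.
From v8: component {v8}.
That's 2 components.

2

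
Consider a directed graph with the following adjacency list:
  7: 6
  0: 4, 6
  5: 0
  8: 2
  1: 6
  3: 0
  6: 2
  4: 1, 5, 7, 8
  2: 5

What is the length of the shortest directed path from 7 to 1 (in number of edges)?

Distance 0: 7.
Distance 1: 6.
Distance 2: 2.
Distance 3: 5.
Distance 4: 0.
Distance 5: 4.
Distance 6: 1, 8 — contains 1.

6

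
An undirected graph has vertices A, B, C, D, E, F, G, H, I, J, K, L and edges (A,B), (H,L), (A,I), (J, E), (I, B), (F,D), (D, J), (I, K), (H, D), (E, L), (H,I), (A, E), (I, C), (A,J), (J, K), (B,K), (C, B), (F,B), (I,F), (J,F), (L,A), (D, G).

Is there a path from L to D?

Yes

Explore from L.
Distance 1: reach A, E, H.
Distance 2: reach B, D, I, J.
Found D.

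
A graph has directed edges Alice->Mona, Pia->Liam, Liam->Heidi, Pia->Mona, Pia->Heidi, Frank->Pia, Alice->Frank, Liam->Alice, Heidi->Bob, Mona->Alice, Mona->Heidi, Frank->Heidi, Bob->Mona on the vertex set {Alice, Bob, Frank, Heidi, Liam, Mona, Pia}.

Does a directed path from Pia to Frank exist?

Explore from Pia.
Distance 1: reach Heidi, Liam, Mona.
Distance 2: reach Alice, Bob.
Distance 3: reach Frank.
Found Frank.

Yes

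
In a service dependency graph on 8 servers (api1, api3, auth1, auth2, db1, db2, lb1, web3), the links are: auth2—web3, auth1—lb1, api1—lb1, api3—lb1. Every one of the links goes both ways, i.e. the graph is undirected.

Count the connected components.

From api1: component {api1, api3, auth1, lb1}.
From auth2: component {auth2, web3}.
From db1: component {db1}.
From db2: component {db2}.
That's 4 components.

4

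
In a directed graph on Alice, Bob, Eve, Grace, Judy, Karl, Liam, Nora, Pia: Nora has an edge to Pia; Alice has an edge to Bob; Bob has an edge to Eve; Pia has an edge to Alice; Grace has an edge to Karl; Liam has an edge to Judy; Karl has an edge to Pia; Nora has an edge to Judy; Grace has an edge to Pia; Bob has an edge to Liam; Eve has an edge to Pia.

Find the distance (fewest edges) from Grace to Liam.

Distance 0: Grace.
Distance 1: Karl, Pia.
Distance 2: Alice.
Distance 3: Bob.
Distance 4: Eve, Liam — contains Liam.

4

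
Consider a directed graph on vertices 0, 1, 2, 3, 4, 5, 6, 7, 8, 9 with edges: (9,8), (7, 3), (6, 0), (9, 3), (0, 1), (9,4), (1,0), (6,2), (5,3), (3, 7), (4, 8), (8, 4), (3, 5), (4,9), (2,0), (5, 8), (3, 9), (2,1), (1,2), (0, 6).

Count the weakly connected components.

From 0: component {0, 1, 2, 6}.
From 3: component {3, 4, 5, 7, 8, 9}.
That's 2 components.

2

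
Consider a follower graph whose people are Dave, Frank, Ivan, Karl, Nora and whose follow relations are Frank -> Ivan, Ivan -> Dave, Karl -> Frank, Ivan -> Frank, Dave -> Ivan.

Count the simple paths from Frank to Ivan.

Frank→Ivan

1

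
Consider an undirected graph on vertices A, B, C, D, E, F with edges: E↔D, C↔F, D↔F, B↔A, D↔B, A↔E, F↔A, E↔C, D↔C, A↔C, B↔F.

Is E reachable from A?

Yes

Explore from A.
Distance 1: reach B, C, E, F.
Found E.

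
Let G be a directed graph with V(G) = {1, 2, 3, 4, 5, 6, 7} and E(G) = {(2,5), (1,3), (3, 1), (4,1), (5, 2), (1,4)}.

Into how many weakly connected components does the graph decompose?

From 1: component {1, 3, 4}.
From 2: component {2, 5}.
From 6: component {6}.
From 7: component {7}.
That's 4 components.

4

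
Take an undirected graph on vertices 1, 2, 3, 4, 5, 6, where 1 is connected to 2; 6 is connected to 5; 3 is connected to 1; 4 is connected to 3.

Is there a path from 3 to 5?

No

Explore from 3.
Distance 1: reach 1, 4.
Distance 2: reach 2.
The search is exhausted without reaching 5; it lies in a different component.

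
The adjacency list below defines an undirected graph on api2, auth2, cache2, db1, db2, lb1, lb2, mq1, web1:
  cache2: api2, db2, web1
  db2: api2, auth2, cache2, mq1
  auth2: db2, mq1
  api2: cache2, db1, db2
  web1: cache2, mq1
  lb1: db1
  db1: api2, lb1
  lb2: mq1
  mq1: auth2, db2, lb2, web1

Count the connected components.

1

From api2: component {api2, auth2, cache2, db1, db2, lb1, lb2, mq1, web1}.
That's 1 component.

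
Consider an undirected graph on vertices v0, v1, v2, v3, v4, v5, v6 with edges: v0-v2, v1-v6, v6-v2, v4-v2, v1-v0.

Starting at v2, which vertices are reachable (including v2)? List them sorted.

v0, v1, v2, v4, v6

Start at v2.
Its neighbours: v0, v4, v6.
Then their neighbours: v1.
Nothing further is reachable.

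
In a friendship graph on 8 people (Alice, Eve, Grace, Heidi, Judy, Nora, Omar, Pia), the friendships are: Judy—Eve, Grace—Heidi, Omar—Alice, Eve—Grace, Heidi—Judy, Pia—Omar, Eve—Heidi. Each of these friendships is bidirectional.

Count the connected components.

3

From Alice: component {Alice, Omar, Pia}.
From Eve: component {Eve, Grace, Heidi, Judy}.
From Nora: component {Nora}.
That's 3 components.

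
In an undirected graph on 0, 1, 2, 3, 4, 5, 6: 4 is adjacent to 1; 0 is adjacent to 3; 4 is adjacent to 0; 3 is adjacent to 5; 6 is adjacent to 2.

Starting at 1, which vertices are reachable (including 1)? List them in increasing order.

Start at 1.
Its neighbours: 4.
Then their neighbours: 0.
Then next layer: 3.
Then next layer: 5.
Nothing further is reachable.

0, 1, 3, 4, 5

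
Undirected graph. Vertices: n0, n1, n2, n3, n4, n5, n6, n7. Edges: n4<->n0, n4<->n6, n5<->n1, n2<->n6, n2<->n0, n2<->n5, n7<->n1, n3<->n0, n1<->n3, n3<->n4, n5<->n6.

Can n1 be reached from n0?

Yes

Explore from n0.
Distance 1: reach n2, n3, n4.
Distance 2: reach n1, n5, n6.
Found n1.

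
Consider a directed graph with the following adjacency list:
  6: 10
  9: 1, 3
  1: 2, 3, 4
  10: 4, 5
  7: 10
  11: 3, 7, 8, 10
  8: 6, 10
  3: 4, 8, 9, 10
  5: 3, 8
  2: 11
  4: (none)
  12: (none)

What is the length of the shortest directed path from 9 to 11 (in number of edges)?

3

Distance 0: 9.
Distance 1: 1, 3.
Distance 2: 2, 4, 8, 10.
Distance 3: 5, 6, 11 — contains 11.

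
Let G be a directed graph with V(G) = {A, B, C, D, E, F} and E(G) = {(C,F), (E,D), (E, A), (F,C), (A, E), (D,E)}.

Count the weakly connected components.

3

From A: component {A, D, E}.
From B: component {B}.
From C: component {C, F}.
That's 3 components.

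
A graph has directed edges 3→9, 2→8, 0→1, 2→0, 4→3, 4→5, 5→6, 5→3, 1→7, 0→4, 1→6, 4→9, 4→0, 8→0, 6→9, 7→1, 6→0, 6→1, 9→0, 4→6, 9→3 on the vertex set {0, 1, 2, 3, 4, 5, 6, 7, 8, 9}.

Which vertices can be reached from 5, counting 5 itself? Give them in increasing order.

Start at 5.
Its neighbours: 3, 6.
Then their neighbours: 0, 1, 9.
Then next layer: 4, 7.
Nothing further is reachable.

0, 1, 3, 4, 5, 6, 7, 9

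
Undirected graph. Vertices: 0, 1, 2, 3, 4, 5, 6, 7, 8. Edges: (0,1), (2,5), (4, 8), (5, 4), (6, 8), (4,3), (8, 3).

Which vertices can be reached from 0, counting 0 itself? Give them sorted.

Start at 0.
Its neighbours: 1.
Nothing further is reachable.

0, 1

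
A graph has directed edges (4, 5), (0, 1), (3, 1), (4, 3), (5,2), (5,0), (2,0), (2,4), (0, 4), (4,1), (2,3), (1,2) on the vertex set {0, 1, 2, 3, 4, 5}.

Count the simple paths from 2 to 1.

7

2→0→1
2→0→4→1
2→0→4→3→1
2→3→1
2→4→1
2→4→3→1
2→4→5→0→1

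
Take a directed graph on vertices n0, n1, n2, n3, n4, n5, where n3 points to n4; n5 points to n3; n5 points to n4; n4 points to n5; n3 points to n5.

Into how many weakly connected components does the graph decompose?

From n0: component {n0}.
From n1: component {n1}.
From n2: component {n2}.
From n3: component {n3, n4, n5}.
That's 4 components.

4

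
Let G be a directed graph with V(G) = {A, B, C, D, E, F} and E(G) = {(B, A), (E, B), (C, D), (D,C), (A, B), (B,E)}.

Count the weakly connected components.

From A: component {A, B, E}.
From C: component {C, D}.
From F: component {F}.
That's 3 components.

3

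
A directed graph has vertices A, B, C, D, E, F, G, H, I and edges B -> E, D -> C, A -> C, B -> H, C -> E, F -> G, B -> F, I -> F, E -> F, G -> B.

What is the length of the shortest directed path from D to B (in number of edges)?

Distance 0: D.
Distance 1: C.
Distance 2: E.
Distance 3: F.
Distance 4: G.
Distance 5: B — contains B.

5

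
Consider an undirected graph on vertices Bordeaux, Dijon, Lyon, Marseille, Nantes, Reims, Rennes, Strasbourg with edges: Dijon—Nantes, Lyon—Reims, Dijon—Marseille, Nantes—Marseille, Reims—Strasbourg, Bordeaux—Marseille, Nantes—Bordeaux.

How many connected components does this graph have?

3

From Bordeaux: component {Bordeaux, Dijon, Marseille, Nantes}.
From Lyon: component {Lyon, Reims, Strasbourg}.
From Rennes: component {Rennes}.
That's 3 components.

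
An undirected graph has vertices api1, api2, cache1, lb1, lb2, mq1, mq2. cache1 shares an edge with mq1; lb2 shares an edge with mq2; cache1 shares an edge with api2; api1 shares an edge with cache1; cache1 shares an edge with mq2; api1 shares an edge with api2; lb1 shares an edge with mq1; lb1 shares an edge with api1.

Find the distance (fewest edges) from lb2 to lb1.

4

Distance 0: lb2.
Distance 1: mq2.
Distance 2: cache1.
Distance 3: api1, api2, mq1.
Distance 4: lb1 — contains lb1.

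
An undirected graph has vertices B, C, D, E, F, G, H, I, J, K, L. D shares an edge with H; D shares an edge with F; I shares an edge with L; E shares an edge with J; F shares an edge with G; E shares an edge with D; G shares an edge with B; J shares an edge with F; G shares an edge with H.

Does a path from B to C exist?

Explore from B.
Distance 1: reach G.
Distance 2: reach F, H.
Distance 3: reach D, J.
Distance 4: reach E.
The search is exhausted without reaching C; it lies in a different component.

No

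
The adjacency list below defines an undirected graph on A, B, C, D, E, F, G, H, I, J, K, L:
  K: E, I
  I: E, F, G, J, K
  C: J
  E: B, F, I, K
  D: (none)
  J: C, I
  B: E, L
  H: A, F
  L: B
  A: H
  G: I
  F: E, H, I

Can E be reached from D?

D has no edges, so nothing is reachable from it.

No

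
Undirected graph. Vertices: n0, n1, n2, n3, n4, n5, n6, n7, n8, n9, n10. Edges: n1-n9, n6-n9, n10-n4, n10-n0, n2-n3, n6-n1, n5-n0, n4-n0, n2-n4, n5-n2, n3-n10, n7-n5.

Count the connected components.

3

From n0: component {n0, n2, n3, n4, n5, n7, n10}.
From n1: component {n1, n6, n9}.
From n8: component {n8}.
That's 3 components.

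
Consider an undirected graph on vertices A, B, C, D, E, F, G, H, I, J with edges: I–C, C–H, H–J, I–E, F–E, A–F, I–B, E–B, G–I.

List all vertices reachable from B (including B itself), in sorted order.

A, B, C, E, F, G, H, I, J

Start at B.
Its neighbours: E, I.
Then their neighbours: C, F, G.
Then next layer: A, H.
Then next layer: J.
Nothing further is reachable.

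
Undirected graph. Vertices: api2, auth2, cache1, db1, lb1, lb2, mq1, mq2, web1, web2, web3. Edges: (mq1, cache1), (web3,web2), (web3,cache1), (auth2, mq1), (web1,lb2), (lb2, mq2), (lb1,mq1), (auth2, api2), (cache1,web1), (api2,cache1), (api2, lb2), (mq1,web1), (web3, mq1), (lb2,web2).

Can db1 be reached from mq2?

No

Explore from mq2.
Distance 1: reach lb2.
Distance 2: reach api2, web1, web2.
Distance 3: reach auth2, cache1, mq1, web3.
Distance 4: reach lb1.
The search is exhausted without reaching db1; it lies in a different component.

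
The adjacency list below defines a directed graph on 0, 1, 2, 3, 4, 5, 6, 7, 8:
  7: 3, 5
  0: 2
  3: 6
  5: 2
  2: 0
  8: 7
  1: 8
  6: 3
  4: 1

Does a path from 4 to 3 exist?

Explore from 4.
Distance 1: reach 1.
Distance 2: reach 8.
Distance 3: reach 7.
Distance 4: reach 3, 5.
Found 3.

Yes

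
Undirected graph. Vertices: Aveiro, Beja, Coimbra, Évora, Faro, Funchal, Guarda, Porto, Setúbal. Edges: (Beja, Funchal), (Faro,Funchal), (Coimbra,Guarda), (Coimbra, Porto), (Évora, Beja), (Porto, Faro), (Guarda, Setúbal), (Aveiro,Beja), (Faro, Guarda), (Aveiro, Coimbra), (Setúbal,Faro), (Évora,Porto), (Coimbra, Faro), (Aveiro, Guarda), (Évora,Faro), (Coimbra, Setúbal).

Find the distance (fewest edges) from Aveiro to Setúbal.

2

Distance 0: Aveiro.
Distance 1: Beja, Coimbra, Guarda.
Distance 2: Évora, Faro, Funchal, Porto, Setúbal — contains Setúbal.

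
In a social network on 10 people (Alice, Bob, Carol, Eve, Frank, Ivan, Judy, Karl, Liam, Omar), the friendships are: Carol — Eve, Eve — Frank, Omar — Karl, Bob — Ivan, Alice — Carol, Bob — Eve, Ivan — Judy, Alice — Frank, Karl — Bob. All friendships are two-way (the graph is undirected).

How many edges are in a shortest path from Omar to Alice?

5

Distance 0: Omar.
Distance 1: Karl.
Distance 2: Bob.
Distance 3: Eve, Ivan.
Distance 4: Carol, Frank, Judy.
Distance 5: Alice — contains Alice.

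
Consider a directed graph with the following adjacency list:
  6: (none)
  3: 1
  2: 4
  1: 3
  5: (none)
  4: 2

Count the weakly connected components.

4

From 1: component {1, 3}.
From 2: component {2, 4}.
From 5: component {5}.
From 6: component {6}.
That's 4 components.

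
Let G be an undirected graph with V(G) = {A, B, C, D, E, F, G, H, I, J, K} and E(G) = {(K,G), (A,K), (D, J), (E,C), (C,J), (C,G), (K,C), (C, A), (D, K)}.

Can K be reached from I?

I has no edges, so nothing is reachable from it.

No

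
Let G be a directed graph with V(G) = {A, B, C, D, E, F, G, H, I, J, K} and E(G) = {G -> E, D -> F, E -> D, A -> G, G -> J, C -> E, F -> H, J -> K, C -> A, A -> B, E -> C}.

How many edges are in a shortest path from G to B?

4

Distance 0: G.
Distance 1: E, J.
Distance 2: C, D, K.
Distance 3: A, F.
Distance 4: B, H — contains B.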